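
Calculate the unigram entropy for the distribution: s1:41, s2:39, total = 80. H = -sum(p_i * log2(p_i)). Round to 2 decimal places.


Computing entropy H = -sum(p_i * log2(p_i)):
  s1: p = 41/80 = 0.5125, -p*log2(p) = 0.4942
  s2: p = 39/80 = 0.4875, -p*log2(p) = 0.5053
H = sum of terms = 0.9995
Rounded to 2 decimals: 1.00

1.00


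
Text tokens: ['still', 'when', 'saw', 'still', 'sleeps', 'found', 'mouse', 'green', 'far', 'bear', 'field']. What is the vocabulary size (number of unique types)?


Listing all tokens and tracking unique types:
  Token 1: 'still' -> NEW (unique so far: 1)
  Token 2: 'when' -> NEW (unique so far: 2)
  Token 3: 'saw' -> NEW (unique so far: 3)
  Token 4: 'still' -> duplicate (unique so far: 3)
  Token 5: 'sleeps' -> NEW (unique so far: 4)
  Token 6: 'found' -> NEW (unique so far: 5)
  Token 7: 'mouse' -> NEW (unique so far: 6)
  Token 8: 'green' -> NEW (unique so far: 7)
  Token 9: 'far' -> NEW (unique so far: 8)
  Token 10: 'bear' -> NEW (unique so far: 9)
  Token 11: 'field' -> NEW (unique so far: 10)
Unique types: ('bear', 'far', 'field', 'found', 'green', 'mouse', 'saw', 'sleeps', 'still', 'when')
Vocabulary size: 10

10


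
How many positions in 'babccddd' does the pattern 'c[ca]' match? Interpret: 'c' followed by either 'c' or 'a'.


Pattern: c[ca] means 'c' followed by either 'c' or 'a'.
Scanning 'babccddd' position-by-position:
  Pos 0: window 'ba' -> no
  Pos 1: window 'ab' -> no
  Pos 2: window 'bc' -> no
  Pos 3: window 'cc' -> MATCH
  Pos 4: window 'cd' -> no
  Pos 5: window 'dd' -> no
  Pos 6: window 'dd' -> no
  Pos 7: window 'd' -> no
Total matches: 1

1


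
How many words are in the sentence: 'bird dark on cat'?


Counting words by splitting on spaces:
  Word 1: 'bird'
  Word 2: 'dark'
  Word 3: 'on'
  Word 4: 'cat'
Total words: 4

4


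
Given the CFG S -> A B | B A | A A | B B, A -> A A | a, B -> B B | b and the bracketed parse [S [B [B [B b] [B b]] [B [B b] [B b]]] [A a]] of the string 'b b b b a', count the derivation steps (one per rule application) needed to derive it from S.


Every bracketed nonterminal node [X ...] in the tree is produced by exactly one rule application.
Reading the tree off as a leftmost derivation:
  Step 1: S  =>  B A   (applied S -> B A)
  Step 2: B A  =>  B B A   (applied B -> B B)
  Step 3: B B A  =>  B B B A   (applied B -> B B)
  Step 4: B B B A  =>  b B B A   (applied B -> b)
  Step 5: b B B A  =>  b b B A   (applied B -> b)
  Step 6: b b B A  =>  b b B B A   (applied B -> B B)
  Step 7: b b B B A  =>  b b b B A   (applied B -> b)
  Step 8: b b b B A  =>  b b b b A   (applied B -> b)
  Step 9: b b b b A  =>  b b b b a   (applied A -> a)
Final yield: b b b b a
Total rewrite steps: 9

9


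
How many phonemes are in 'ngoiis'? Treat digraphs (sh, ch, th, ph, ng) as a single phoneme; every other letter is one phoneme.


Parsing 'ngoiis' greedily, digraphs first:
  'ng' -> digraph (1 consonant phoneme) (phonemes so far: 1)
  'o' -> vowel phoneme (phonemes so far: 2)
  'i' -> vowel phoneme (phonemes so far: 3)
  'i' -> vowel phoneme (phonemes so far: 4)
  's' -> consonant phoneme (phonemes so far: 5)
Total phonemes: 5

5


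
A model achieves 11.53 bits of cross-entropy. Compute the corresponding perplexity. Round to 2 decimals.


Perplexity formula: PP = 2^H
H = 11.53
PP = 2^11.53
Decompose: 2^11.53 = 2^11 * 2^0.53
2^11 = 2048, 2^0.53 ~ 1.4439292
PP ~ 2048 * 1.4439292 = 2957.1670016
Rounded to 2 decimals: 2957.17

2957.17


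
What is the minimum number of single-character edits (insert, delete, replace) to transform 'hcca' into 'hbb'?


Building DP table for s1='hcca' (len 4) and s2='hbb' (len 3):
       h  b  b
    0  1  2  3
  h 1  0  1  2
  c 2  1  1  2
  c 3  2  2  2
  a 4  3  3  3
Edit distance = dp[4][3] = 3

3


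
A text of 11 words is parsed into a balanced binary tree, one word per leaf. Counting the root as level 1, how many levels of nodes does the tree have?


In a balanced binary tree with n leaves the deepest leaf is ceil(log2(n)) edges below the root,
so counting node levels inclusive of root and leaves gives ceil(log2(n)) + 1 levels.
log2(11) = 3.4594
ceil(3.4594) = 4
levels = 4 + 1 = 5

5


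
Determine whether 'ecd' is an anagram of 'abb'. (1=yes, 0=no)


Sort characters of 'ecd': 'cde'
Sort characters of 'abb': 'abb'
Sorted forms differ -> they are NOT anagrams
Result: 0

0


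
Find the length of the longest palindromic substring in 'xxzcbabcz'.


Scanning 'xxzcbabcz' for palindromic substrings.
Substring at positions 2-8: 'zcbabcz'.
Check: reverse('zcbabcz') = 'zcbabcz' -> palindrome confirmed.
Neighbouring characters ('x' / '-') break symmetry, so it cannot extend further.
No longer palindromic substring exists; longest length = 7

7


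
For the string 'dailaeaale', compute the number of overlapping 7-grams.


String 'dailaeaale' has length L = 10.
Number of overlapping n-grams = L - n + 1
Substituting: 10 - 7 + 1 = 4

4


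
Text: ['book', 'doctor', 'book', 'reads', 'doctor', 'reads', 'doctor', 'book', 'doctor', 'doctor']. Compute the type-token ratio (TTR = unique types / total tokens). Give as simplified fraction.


Tokens: 10
Unique types: ('book', 'doctor', 'reads') = 3
TTR = 3/10
Already in lowest terms.

3/10


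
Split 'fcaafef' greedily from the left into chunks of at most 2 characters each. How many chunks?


'fcaafef' has 7 characters.
Chunking with max size 2:
  Chunk 1: 'fc' (positions 0-1)
  Chunk 2: 'aa' (positions 2-3)
  Chunk 3: 'fe' (positions 4-5)
  Chunk 4: 'f' (positions 6-6)
Total chunks: ceil(7 / 2) = 4

4


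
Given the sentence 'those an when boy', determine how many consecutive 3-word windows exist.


Word trigrams from [4] words:
  Trigram 1: (those an when)
  Trigram 2: (an when boy)
Total word trigrams: 4 - 2 = 2

2


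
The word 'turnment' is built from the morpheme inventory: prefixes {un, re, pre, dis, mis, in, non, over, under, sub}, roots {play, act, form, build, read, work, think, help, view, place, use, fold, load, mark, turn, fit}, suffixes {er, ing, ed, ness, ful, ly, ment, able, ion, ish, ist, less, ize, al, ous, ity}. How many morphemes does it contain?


Segmenting 'turnment' against the inventory:
  'turn' -> root (morpheme 1)
  'ment' -> suffix (morpheme 2)
Total morphemes: 2

2


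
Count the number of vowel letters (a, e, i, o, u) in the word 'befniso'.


Scanning each character of 'befniso':
  Position 1: 'b' -> consonant (running count: 0)
  Position 2: 'e' -> vowel (running count: 1)
  Position 3: 'f' -> consonant (running count: 1)
  Position 4: 'n' -> consonant (running count: 1)
  Position 5: 'i' -> vowel (running count: 2)
  Position 6: 's' -> consonant (running count: 2)
  Position 7: 'o' -> vowel (running count: 3)
Total vowels: 3

3


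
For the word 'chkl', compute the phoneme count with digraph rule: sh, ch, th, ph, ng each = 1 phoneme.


Parsing 'chkl' greedily, digraphs first:
  'ch' -> digraph (1 consonant phoneme) (phonemes so far: 1)
  'k' -> consonant phoneme (phonemes so far: 2)
  'l' -> consonant phoneme (phonemes so far: 3)
Total phonemes: 3

3


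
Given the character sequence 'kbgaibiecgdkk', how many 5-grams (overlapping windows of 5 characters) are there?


String 'kbgaibiecgdkk' has length L = 13.
Number of overlapping n-grams = L - n + 1
Substituting: 13 - 5 + 1 = 9

9


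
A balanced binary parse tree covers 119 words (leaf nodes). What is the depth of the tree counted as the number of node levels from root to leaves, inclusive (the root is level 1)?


In a balanced binary tree with n leaves the deepest leaf is ceil(log2(n)) edges below the root,
so counting node levels inclusive of root and leaves gives ceil(log2(n)) + 1 levels.
log2(119) = 6.8948
ceil(6.8948) = 7
levels = 7 + 1 = 8

8


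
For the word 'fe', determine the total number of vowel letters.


Scanning each character of 'fe':
  Position 1: 'f' -> consonant (running count: 0)
  Position 2: 'e' -> vowel (running count: 1)
Total vowels: 1

1


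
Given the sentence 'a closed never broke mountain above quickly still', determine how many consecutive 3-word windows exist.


Word trigrams from [8] words:
  Trigram 1: (a closed never)
  Trigram 2: (closed never broke)
  Trigram 3: (never broke mountain)
  Trigram 4: (broke mountain above)
  Trigram 5: (mountain above quickly)
  Trigram 6: (above quickly still)
Total word trigrams: 8 - 2 = 6

6


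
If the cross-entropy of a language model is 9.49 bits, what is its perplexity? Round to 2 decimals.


Perplexity formula: PP = 2^H
H = 9.49
PP = 2^9.49
Decompose: 2^9.49 = 2^9 * 2^0.49
2^9 = 512, 2^0.49 ~ 1.4044449
PP ~ 512 * 1.4044449 = 719.0757888
Rounded to 2 decimals: 719.08

719.08


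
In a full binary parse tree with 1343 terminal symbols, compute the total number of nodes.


Leaf nodes (terminals): 1343
Internal nodes = n - 1 = 1343 - 1 = 1342
Total = leaves + internal = 1343 + 1342 = 2685

2685


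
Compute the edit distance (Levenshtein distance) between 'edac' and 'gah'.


Building DP table for s1='edac' (len 4) and s2='gah' (len 3):
       g  a  h
    0  1  2  3
  e 1  1  2  3
  d 2  2  2  3
  a 3  3  2  3
  c 4  4  3  3
Edit distance = dp[4][3] = 3

3


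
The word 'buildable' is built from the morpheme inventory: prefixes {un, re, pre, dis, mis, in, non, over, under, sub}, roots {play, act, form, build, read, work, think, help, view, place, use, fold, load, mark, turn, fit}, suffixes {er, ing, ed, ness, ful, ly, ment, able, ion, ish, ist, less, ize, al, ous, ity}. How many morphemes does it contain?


Segmenting 'buildable' against the inventory:
  'build' -> root (morpheme 1)
  'able' -> suffix (morpheme 2)
Total morphemes: 2

2


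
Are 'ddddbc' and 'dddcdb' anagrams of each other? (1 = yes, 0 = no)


Sort characters of 'ddddbc': 'bcdddd'
Sort characters of 'dddcdb': 'bcdddd'
Sorted forms match -> they ARE anagrams
Result: 1

1


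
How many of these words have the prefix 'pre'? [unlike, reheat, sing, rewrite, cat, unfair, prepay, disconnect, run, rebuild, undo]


Checking each word for prefix 'pre':
  'unlike' -> no (count: 0)
  'reheat' -> no (count: 0)
  'sing' -> no (count: 0)
  'rewrite' -> no (count: 0)
  'cat' -> no (count: 0)
  'unfair' -> no (count: 0)
  'prepay' -> YES, starts with 'pre' (count: 1)
  'disconnect' -> no (count: 1)
  'run' -> no (count: 1)
  'rebuild' -> no (count: 1)
  'undo' -> no (count: 1)
Total with prefix 'pre': 1

1


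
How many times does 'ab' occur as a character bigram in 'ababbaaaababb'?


Scanning 'ababbaaaababb' for bigram 'ab':
  Position 0: 'ab' -> MATCH
  Position 1: 'ba' -> no
  Position 2: 'ab' -> MATCH
  Position 3: 'bb' -> no
  Position 4: 'ba' -> no
  Position 5: 'aa' -> no
  Position 6: 'aa' -> no
  Position 7: 'aa' -> no
  Position 8: 'ab' -> MATCH
  Position 9: 'ba' -> no
  Position 10: 'ab' -> MATCH
  Position 11: 'bb' -> no
Total matches: 4

4


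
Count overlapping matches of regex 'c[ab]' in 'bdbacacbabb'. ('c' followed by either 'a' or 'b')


Pattern: c[ab] means 'c' followed by either 'a' or 'b'.
Scanning 'bdbacacbabb' position-by-position:
  Pos 0: window 'bd' -> no
  Pos 1: window 'db' -> no
  Pos 2: window 'ba' -> no
  Pos 3: window 'ac' -> no
  Pos 4: window 'ca' -> MATCH
  Pos 5: window 'ac' -> no
  Pos 6: window 'cb' -> MATCH
  Pos 7: window 'ba' -> no
  Pos 8: window 'ab' -> no
  Pos 9: window 'bb' -> no
  Pos 10: window 'b' -> no
Total matches: 2

2


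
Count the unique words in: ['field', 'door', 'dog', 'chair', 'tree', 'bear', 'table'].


Listing all tokens and tracking unique types:
  Token 1: 'field' -> NEW (unique so far: 1)
  Token 2: 'door' -> NEW (unique so far: 2)
  Token 3: 'dog' -> NEW (unique so far: 3)
  Token 4: 'chair' -> NEW (unique so far: 4)
  Token 5: 'tree' -> NEW (unique so far: 5)
  Token 6: 'bear' -> NEW (unique so far: 6)
  Token 7: 'table' -> NEW (unique so far: 7)
Unique types: ('bear', 'chair', 'dog', 'door', 'field', 'table', 'tree')
Vocabulary size: 7

7


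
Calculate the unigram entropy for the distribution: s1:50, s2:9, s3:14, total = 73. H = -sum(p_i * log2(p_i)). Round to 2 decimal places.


Computing entropy H = -sum(p_i * log2(p_i)):
  s1: p = 50/73 = 0.6849, -p*log2(p) = 0.3740
  s2: p = 9/73 = 0.1233, -p*log2(p) = 0.3723
  s3: p = 14/73 = 0.1918, -p*log2(p) = 0.4569
H = sum of terms = 1.2032
Rounded to 2 decimals: 1.20

1.20


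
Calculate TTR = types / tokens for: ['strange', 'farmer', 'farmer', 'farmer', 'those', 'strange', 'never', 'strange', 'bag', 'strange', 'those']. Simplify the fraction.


Tokens: 11
Unique types: ('bag', 'farmer', 'never', 'strange', 'those') = 5
TTR = 5/11
Already in lowest terms.

5/11


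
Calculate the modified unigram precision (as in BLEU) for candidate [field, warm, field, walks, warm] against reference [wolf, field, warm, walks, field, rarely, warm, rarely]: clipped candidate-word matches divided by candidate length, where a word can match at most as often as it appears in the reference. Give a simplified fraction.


Reference word counts: {'field': 2, 'rarely': 2, 'walks': 1, 'warm': 2, 'wolf': 1}
Checking each candidate word (with clipping):
  'field' -> in reference (ref count 2, used 1/2) -> match (matches: 1)
  'warm' -> in reference (ref count 2, used 1/2) -> match (matches: 2)
  'field' -> in reference (ref count 2, used 2/2) -> match (matches: 3)
  'walks' -> in reference (ref count 1, used 1/1) -> match (matches: 4)
  'warm' -> in reference (ref count 2, used 2/2) -> match (matches: 5)
Clipped matches: 5, Candidate length: 5
Precision = 5/5 = 1

1


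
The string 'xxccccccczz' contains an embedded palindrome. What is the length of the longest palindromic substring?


Scanning 'xxccccccczz' for palindromic substrings.
Substring at positions 2-8: 'ccccccc'.
Check: reverse('ccccccc') = 'ccccccc' -> palindrome confirmed.
Neighbouring characters ('x' / 'z') break symmetry, so it cannot extend further.
No longer palindromic substring exists; longest length = 7

7


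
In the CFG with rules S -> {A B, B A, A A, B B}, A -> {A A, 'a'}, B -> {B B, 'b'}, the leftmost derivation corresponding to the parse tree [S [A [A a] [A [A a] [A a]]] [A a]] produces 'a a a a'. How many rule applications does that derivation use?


Every bracketed nonterminal node [X ...] in the tree is produced by exactly one rule application.
Reading the tree off as a leftmost derivation:
  Step 1: S  =>  A A   (applied S -> A A)
  Step 2: A A  =>  A A A   (applied A -> A A)
  Step 3: A A A  =>  a A A   (applied A -> a)
  Step 4: a A A  =>  a A A A   (applied A -> A A)
  Step 5: a A A A  =>  a a A A   (applied A -> a)
  Step 6: a a A A  =>  a a a A   (applied A -> a)
  Step 7: a a a A  =>  a a a a   (applied A -> a)
Final yield: a a a a
Total rewrite steps: 7

7


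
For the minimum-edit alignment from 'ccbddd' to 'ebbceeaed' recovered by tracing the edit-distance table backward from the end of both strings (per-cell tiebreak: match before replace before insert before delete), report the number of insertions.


Edit distance = 7. Backtracking from cell (6, 9) with preference match > replace > insert > delete,
then listing the resulting alignment 'ccbddd' -> 'ebbceeaed' left to right:
  Step 1: insert 'e' [insertion #1]
  Step 2: insert 'b' [insertion #2]
  Step 3: insert 'b' [insertion #3]
  Step 4: keep 'c'
  Step 5: replace c->e
  Step 6: replace b->e
  Step 7: replace d->a
  Step 8: replace d->e
  Step 9: keep 'd'
Total insertions: 3

3


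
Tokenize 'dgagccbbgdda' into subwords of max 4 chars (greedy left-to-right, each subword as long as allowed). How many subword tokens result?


'dgagccbbgdda' has 12 characters.
Chunking with max size 4:
  Chunk 1: 'dgag' (positions 0-3)
  Chunk 2: 'ccbb' (positions 4-7)
  Chunk 3: 'gdda' (positions 8-11)
Total chunks: ceil(12 / 4) = 3

3


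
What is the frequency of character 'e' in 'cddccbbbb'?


Scanning 'cddccbbbb' for 'e':
  No matches found.
Total occurrences of 'e': 0

0


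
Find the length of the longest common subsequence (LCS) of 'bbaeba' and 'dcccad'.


DP table for LCS of 'bbaeba' and 'dcccad':
       d  c  c  c  a  d
    0  0  0  0  0  0  0
  b 0  0  0  0  0  0  0
  b 0  0  0  0  0  0  0
  a 0  0  0  0  0  1  1
  e 0  0  0  0  0  1  1
  b 0  0  0  0  0  1  1
  a 0  0  0  0  0  1  1
LCS: 'a'
LCS length = 1

1


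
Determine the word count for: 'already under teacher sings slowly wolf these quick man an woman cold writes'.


Counting words by splitting on spaces:
  Word 1: 'already'
  Word 2: 'under'
  Word 3: 'teacher'
  Word 4: 'sings'
  Word 5: 'slowly'
  Word 6: 'wolf'
  Word 7: 'these'
  Word 8: 'quick'
  Word 9: 'man'
  Word 10: 'an'
  Word 11: 'woman'
  Word 12: 'cold'
  Word 13: 'writes'
Total words: 13

13


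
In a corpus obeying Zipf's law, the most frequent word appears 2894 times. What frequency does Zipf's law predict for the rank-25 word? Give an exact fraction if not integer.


Zipf's law: freq(rank) = f1 / rank
f1 = 2894, rank = 25
freq = 2894 / 25
GCD(2894, 25) = 1
Simplified: 2894/25

2894/25


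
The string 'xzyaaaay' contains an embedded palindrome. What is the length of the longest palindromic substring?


Scanning 'xzyaaaay' for palindromic substrings.
Substring at positions 2-7: 'yaaaay'.
Check: reverse('yaaaay') = 'yaaaay' -> palindrome confirmed.
Neighbouring characters ('z' / '-') break symmetry, so it cannot extend further.
No longer palindromic substring exists; longest length = 6

6


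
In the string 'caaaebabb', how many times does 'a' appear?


Scanning 'caaaebabb' for 'a':
  Position 1: 'a' -> MATCH (count: 1)
  Position 2: 'a' -> MATCH (count: 2)
  Position 3: 'a' -> MATCH (count: 3)
  Position 6: 'a' -> MATCH (count: 4)
Total occurrences of 'a': 4

4


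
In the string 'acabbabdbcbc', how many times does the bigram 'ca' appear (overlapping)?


Scanning 'acabbabdbcbc' for bigram 'ca':
  Position 0: 'ac' -> no
  Position 1: 'ca' -> MATCH
  Position 2: 'ab' -> no
  Position 3: 'bb' -> no
  Position 4: 'ba' -> no
  Position 5: 'ab' -> no
  Position 6: 'bd' -> no
  Position 7: 'db' -> no
  Position 8: 'bc' -> no
  Position 9: 'cb' -> no
  Position 10: 'bc' -> no
Total matches: 1

1


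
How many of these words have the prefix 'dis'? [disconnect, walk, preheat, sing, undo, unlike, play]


Checking each word for prefix 'dis':
  'disconnect' -> YES, starts with 'dis' (count: 1)
  'walk' -> no (count: 1)
  'preheat' -> no (count: 1)
  'sing' -> no (count: 1)
  'undo' -> no (count: 1)
  'unlike' -> no (count: 1)
  'play' -> no (count: 1)
Total with prefix 'dis': 1

1


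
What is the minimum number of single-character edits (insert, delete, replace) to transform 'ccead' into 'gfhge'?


Building DP table for s1='ccead' (len 5) and s2='gfhge' (len 5):
       g  f  h  g  e
    0  1  2  3  4  5
  c 1  1  2  3  4  5
  c 2  2  2  3  4  5
  e 3  3  3  3  4  4
  a 4  4  4  4  4  5
  d 5  5  5  5  5  5
Edit distance = dp[5][5] = 5

5


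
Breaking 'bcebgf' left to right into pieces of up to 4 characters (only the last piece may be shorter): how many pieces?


'bcebgf' has 6 characters.
Chunking with max size 4:
  Chunk 1: 'bceb' (positions 0-3)
  Chunk 2: 'gf' (positions 4-5)
Total chunks: ceil(6 / 4) = 2

2


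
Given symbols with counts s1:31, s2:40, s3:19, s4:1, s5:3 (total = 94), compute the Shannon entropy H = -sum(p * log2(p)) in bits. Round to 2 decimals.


Computing entropy H = -sum(p_i * log2(p_i)):
  s1: p = 31/94 = 0.3298, -p*log2(p) = 0.5278
  s2: p = 40/94 = 0.4255, -p*log2(p) = 0.5245
  s3: p = 19/94 = 0.2021, -p*log2(p) = 0.4662
  s4: p = 1/94 = 0.0106, -p*log2(p) = 0.0697
  s5: p = 3/94 = 0.0319, -p*log2(p) = 0.1586
H = sum of terms = 1.7468
Rounded to 2 decimals: 1.75

1.75


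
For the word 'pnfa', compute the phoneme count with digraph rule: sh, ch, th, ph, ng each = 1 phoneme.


Parsing 'pnfa' greedily, digraphs first:
  'p' -> consonant phoneme (phonemes so far: 1)
  'n' -> consonant phoneme (phonemes so far: 2)
  'f' -> consonant phoneme (phonemes so far: 3)
  'a' -> vowel phoneme (phonemes so far: 4)
Total phonemes: 4

4


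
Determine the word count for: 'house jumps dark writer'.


Counting words by splitting on spaces:
  Word 1: 'house'
  Word 2: 'jumps'
  Word 3: 'dark'
  Word 4: 'writer'
Total words: 4

4


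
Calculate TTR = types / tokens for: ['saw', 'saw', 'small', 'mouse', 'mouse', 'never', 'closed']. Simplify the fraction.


Tokens: 7
Unique types: ('closed', 'mouse', 'never', 'saw', 'small') = 5
TTR = 5/7
Already in lowest terms.

5/7


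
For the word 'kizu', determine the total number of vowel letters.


Scanning each character of 'kizu':
  Position 1: 'k' -> consonant (running count: 0)
  Position 2: 'i' -> vowel (running count: 1)
  Position 3: 'z' -> consonant (running count: 1)
  Position 4: 'u' -> vowel (running count: 2)
Total vowels: 2

2


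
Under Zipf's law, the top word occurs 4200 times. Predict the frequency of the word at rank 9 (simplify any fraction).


Zipf's law: freq(rank) = f1 / rank
f1 = 4200, rank = 9
freq = 4200 / 9
GCD(4200, 9) = 3
Simplified: 1400/3

1400/3


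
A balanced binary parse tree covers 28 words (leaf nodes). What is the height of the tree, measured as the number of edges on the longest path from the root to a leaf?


In a balanced binary tree with n leaves the deepest leaf is ceil(log2(n)) edges below the root.
log2(28) = 4.8074
ceil(4.8074) = 5
height (edges) = 5

5


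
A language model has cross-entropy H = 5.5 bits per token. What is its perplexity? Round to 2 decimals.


Perplexity formula: PP = 2^H
H = 5.5
PP = 2^5.5
Decompose: 2^5.5 = 2^5 * 2^0.5 = 2^5 * sqrt(2)
2^5 = 32, sqrt(2) ~ 1.4142136
PP ~ 32 * 1.4142136 = 45.2548352
Rounded to 2 decimals: 45.25

45.25


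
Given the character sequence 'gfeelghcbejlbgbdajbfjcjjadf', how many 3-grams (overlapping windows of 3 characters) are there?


String 'gfeelghcbejlbgbdajbfjcjjadf' has length L = 27.
Number of overlapping n-grams = L - n + 1
Substituting: 27 - 3 + 1 = 25

25


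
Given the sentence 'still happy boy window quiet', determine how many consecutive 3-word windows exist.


Word trigrams from [5] words:
  Trigram 1: (still happy boy)
  Trigram 2: (happy boy window)
  Trigram 3: (boy window quiet)
Total word trigrams: 5 - 2 = 3

3


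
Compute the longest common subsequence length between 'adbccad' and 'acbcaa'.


DP table for LCS of 'adbccad' and 'acbcaa':
       a  c  b  c  a  a
    0  0  0  0  0  0  0
  a 0  1  1  1  1  1  1
  d 0  1  1  1  1  1  1
  b 0  1  1  2  2  2  2
  c 0  1  2  2  3  3  3
  c 0  1  2  2  3  3  3
  a 0  1  2  2  3  4  4
  d 0  1  2  2  3  4  4
LCS: 'abca'
LCS length = 4

4


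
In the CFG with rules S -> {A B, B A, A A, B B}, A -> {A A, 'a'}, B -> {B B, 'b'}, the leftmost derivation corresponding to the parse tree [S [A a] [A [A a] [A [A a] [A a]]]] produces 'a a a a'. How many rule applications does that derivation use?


Every bracketed nonterminal node [X ...] in the tree is produced by exactly one rule application.
Reading the tree off as a leftmost derivation:
  Step 1: S  =>  A A   (applied S -> A A)
  Step 2: A A  =>  a A   (applied A -> a)
  Step 3: a A  =>  a A A   (applied A -> A A)
  Step 4: a A A  =>  a a A   (applied A -> a)
  Step 5: a a A  =>  a a A A   (applied A -> A A)
  Step 6: a a A A  =>  a a a A   (applied A -> a)
  Step 7: a a a A  =>  a a a a   (applied A -> a)
Final yield: a a a a
Total rewrite steps: 7

7


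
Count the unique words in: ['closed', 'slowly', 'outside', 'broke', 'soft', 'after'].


Listing all tokens and tracking unique types:
  Token 1: 'closed' -> NEW (unique so far: 1)
  Token 2: 'slowly' -> NEW (unique so far: 2)
  Token 3: 'outside' -> NEW (unique so far: 3)
  Token 4: 'broke' -> NEW (unique so far: 4)
  Token 5: 'soft' -> NEW (unique so far: 5)
  Token 6: 'after' -> NEW (unique so far: 6)
Unique types: ('after', 'broke', 'closed', 'outside', 'slowly', 'soft')
Vocabulary size: 6

6


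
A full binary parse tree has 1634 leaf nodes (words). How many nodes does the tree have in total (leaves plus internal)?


Leaf nodes (terminals): 1634
Internal nodes = n - 1 = 1634 - 1 = 1633
Total = leaves + internal = 1634 + 1633 = 3267

3267


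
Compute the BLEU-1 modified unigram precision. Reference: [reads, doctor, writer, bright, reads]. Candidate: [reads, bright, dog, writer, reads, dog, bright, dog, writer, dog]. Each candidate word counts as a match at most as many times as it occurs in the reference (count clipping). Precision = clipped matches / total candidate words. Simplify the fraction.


Reference word counts: {'bright': 1, 'doctor': 1, 'reads': 2, 'writer': 1}
Checking each candidate word (with clipping):
  'reads' -> in reference (ref count 2, used 1/2) -> match (matches: 1)
  'bright' -> in reference (ref count 1, used 1/1) -> match (matches: 2)
  'dog' -> not in reference -> no match (matches: 2)
  'writer' -> in reference (ref count 1, used 1/1) -> match (matches: 3)
  'reads' -> in reference (ref count 2, used 2/2) -> match (matches: 4)
  'dog' -> not in reference -> no match (matches: 4)
  'bright' -> ref count 1 already used up (1/1) -> clipped, no match (matches: 4)
  'dog' -> not in reference -> no match (matches: 4)
  'writer' -> ref count 1 already used up (1/1) -> clipped, no match (matches: 4)
  'dog' -> not in reference -> no match (matches: 4)
Clipped matches: 4, Candidate length: 10
Precision = 4/10 = 2/5

2/5


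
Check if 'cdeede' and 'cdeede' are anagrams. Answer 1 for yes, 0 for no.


Sort characters of 'cdeede': 'cddeee'
Sort characters of 'cdeede': 'cddeee'
Sorted forms match -> they ARE anagrams
Result: 1

1


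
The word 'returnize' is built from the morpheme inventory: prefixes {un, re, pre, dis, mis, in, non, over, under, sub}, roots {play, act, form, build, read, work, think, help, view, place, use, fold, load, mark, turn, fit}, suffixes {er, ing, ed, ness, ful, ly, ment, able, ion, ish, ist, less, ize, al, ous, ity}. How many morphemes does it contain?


Segmenting 'returnize' against the inventory:
  're' -> prefix (morpheme 1)
  'turn' -> root (morpheme 2)
  'ize' -> suffix (morpheme 3)
Total morphemes: 3

3


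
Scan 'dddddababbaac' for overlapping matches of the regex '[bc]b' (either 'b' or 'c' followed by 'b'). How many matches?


Pattern: [bc]b means either 'b' or 'c' followed by 'b'.
Scanning 'dddddababbaac' position-by-position:
  Pos 0: window 'dd' -> no
  Pos 1: window 'dd' -> no
  Pos 2: window 'dd' -> no
  Pos 3: window 'dd' -> no
  Pos 4: window 'da' -> no
  Pos 5: window 'ab' -> no
  Pos 6: window 'ba' -> no
  Pos 7: window 'ab' -> no
  Pos 8: window 'bb' -> MATCH
  Pos 9: window 'ba' -> no
  Pos 10: window 'aa' -> no
  Pos 11: window 'ac' -> no
  Pos 12: window 'c' -> no
Total matches: 1

1


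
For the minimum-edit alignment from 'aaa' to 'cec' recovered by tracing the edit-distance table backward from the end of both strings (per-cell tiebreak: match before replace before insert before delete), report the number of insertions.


Edit distance = 3. Backtracking from cell (3, 3) with preference match > replace > insert > delete,
then listing the resulting alignment 'aaa' -> 'cec' left to right:
  Step 1: replace a->c
  Step 2: replace a->e
  Step 3: replace a->c
Total insertions: 0

0


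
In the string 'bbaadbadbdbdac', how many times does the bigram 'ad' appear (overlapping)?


Scanning 'bbaadbadbdbdac' for bigram 'ad':
  Position 0: 'bb' -> no
  Position 1: 'ba' -> no
  Position 2: 'aa' -> no
  Position 3: 'ad' -> MATCH
  Position 4: 'db' -> no
  Position 5: 'ba' -> no
  Position 6: 'ad' -> MATCH
  Position 7: 'db' -> no
  Position 8: 'bd' -> no
  Position 9: 'db' -> no
  Position 10: 'bd' -> no
  Position 11: 'da' -> no
  Position 12: 'ac' -> no
Total matches: 2

2


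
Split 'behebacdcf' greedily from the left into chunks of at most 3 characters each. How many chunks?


'behebacdcf' has 10 characters.
Chunking with max size 3:
  Chunk 1: 'beh' (positions 0-2)
  Chunk 2: 'eba' (positions 3-5)
  Chunk 3: 'cdc' (positions 6-8)
  Chunk 4: 'f' (positions 9-9)
Total chunks: ceil(10 / 3) = 4

4


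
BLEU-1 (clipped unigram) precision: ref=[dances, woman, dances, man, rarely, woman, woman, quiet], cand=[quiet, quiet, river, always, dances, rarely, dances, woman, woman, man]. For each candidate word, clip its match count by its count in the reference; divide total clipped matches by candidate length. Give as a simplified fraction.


Reference word counts: {'dances': 2, 'man': 1, 'quiet': 1, 'rarely': 1, 'woman': 3}
Checking each candidate word (with clipping):
  'quiet' -> in reference (ref count 1, used 1/1) -> match (matches: 1)
  'quiet' -> ref count 1 already used up (1/1) -> clipped, no match (matches: 1)
  'river' -> not in reference -> no match (matches: 1)
  'always' -> not in reference -> no match (matches: 1)
  'dances' -> in reference (ref count 2, used 1/2) -> match (matches: 2)
  'rarely' -> in reference (ref count 1, used 1/1) -> match (matches: 3)
  'dances' -> in reference (ref count 2, used 2/2) -> match (matches: 4)
  'woman' -> in reference (ref count 3, used 1/3) -> match (matches: 5)
  'woman' -> in reference (ref count 3, used 2/3) -> match (matches: 6)
  'man' -> in reference (ref count 1, used 1/1) -> match (matches: 7)
Clipped matches: 7, Candidate length: 10
Precision = 7/10

7/10


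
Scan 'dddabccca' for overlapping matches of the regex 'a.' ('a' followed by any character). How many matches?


Pattern: a. means 'a' followed by any character.
Scanning 'dddabccca' position-by-position:
  Pos 0: window 'dd' -> no
  Pos 1: window 'dd' -> no
  Pos 2: window 'da' -> no
  Pos 3: window 'ab' -> MATCH
  Pos 4: window 'bc' -> no
  Pos 5: window 'cc' -> no
  Pos 6: window 'cc' -> no
  Pos 7: window 'ca' -> no
  Pos 8: window 'a' -> no
Total matches: 1

1


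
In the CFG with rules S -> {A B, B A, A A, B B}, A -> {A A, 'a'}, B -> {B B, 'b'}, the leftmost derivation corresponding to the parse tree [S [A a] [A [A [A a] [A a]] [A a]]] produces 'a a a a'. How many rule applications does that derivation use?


Every bracketed nonterminal node [X ...] in the tree is produced by exactly one rule application.
Reading the tree off as a leftmost derivation:
  Step 1: S  =>  A A   (applied S -> A A)
  Step 2: A A  =>  a A   (applied A -> a)
  Step 3: a A  =>  a A A   (applied A -> A A)
  Step 4: a A A  =>  a A A A   (applied A -> A A)
  Step 5: a A A A  =>  a a A A   (applied A -> a)
  Step 6: a a A A  =>  a a a A   (applied A -> a)
  Step 7: a a a A  =>  a a a a   (applied A -> a)
Final yield: a a a a
Total rewrite steps: 7

7


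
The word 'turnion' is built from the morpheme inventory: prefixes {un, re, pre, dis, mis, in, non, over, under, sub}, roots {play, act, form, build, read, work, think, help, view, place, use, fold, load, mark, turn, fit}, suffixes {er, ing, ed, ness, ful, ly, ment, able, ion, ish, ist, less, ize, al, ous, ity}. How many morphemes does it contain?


Segmenting 'turnion' against the inventory:
  'turn' -> root (morpheme 1)
  'ion' -> suffix (morpheme 2)
Total morphemes: 2

2


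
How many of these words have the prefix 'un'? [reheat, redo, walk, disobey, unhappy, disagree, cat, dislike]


Checking each word for prefix 'un':
  'reheat' -> no (count: 0)
  'redo' -> no (count: 0)
  'walk' -> no (count: 0)
  'disobey' -> no (count: 0)
  'unhappy' -> YES, starts with 'un' (count: 1)
  'disagree' -> no (count: 1)
  'cat' -> no (count: 1)
  'dislike' -> no (count: 1)
Total with prefix 'un': 1

1


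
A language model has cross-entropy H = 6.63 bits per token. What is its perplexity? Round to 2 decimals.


Perplexity formula: PP = 2^H
H = 6.63
PP = 2^6.63
Decompose: 2^6.63 = 2^6 * 2^0.63
2^6 = 64, 2^0.63 ~ 1.5475650
PP ~ 64 * 1.5475650 = 99.0441600
Rounded to 2 decimals: 99.04

99.04


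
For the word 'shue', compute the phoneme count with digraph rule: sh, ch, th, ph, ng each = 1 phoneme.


Parsing 'shue' greedily, digraphs first:
  'sh' -> digraph (1 consonant phoneme) (phonemes so far: 1)
  'u' -> vowel phoneme (phonemes so far: 2)
  'e' -> vowel phoneme (phonemes so far: 3)
Total phonemes: 3

3


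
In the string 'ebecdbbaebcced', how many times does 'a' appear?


Scanning 'ebecdbbaebcced' for 'a':
  Position 7: 'a' -> MATCH (count: 1)
Total occurrences of 'a': 1

1


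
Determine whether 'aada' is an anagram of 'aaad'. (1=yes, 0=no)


Sort characters of 'aada': 'aaad'
Sort characters of 'aaad': 'aaad'
Sorted forms match -> they ARE anagrams
Result: 1

1


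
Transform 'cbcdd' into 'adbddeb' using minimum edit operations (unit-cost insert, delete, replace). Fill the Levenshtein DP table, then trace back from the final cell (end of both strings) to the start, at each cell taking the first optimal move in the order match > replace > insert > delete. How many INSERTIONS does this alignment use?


Edit distance = 5. Backtracking from cell (5, 7) with preference match > replace > insert > delete,
then listing the resulting alignment 'cbcdd' -> 'adbddeb' left to right:
  Step 1: insert 'a' [insertion #1]
  Step 2: replace c->d
  Step 3: keep 'b'
  Step 4: replace c->d
  Step 5: keep 'd'
  Step 6: insert 'e' [insertion #2]
  Step 7: replace d->b
Total insertions: 2

2


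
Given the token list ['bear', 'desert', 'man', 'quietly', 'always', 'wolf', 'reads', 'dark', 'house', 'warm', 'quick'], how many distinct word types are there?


Listing all tokens and tracking unique types:
  Token 1: 'bear' -> NEW (unique so far: 1)
  Token 2: 'desert' -> NEW (unique so far: 2)
  Token 3: 'man' -> NEW (unique so far: 3)
  Token 4: 'quietly' -> NEW (unique so far: 4)
  Token 5: 'always' -> NEW (unique so far: 5)
  Token 6: 'wolf' -> NEW (unique so far: 6)
  Token 7: 'reads' -> NEW (unique so far: 7)
  Token 8: 'dark' -> NEW (unique so far: 8)
  Token 9: 'house' -> NEW (unique so far: 9)
  Token 10: 'warm' -> NEW (unique so far: 10)
  Token 11: 'quick' -> NEW (unique so far: 11)
Unique types: ('always', 'bear', 'dark', 'desert', 'house', 'man', 'quick', 'quietly', 'reads', 'warm', 'wolf')
Vocabulary size: 11

11


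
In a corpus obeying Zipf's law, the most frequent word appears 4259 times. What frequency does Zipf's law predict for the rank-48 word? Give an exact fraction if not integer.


Zipf's law: freq(rank) = f1 / rank
f1 = 4259, rank = 48
freq = 4259 / 48
GCD(4259, 48) = 1
Simplified: 4259/48

4259/48


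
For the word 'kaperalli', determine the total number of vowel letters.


Scanning each character of 'kaperalli':
  Position 1: 'k' -> consonant (running count: 0)
  Position 2: 'a' -> vowel (running count: 1)
  Position 3: 'p' -> consonant (running count: 1)
  Position 4: 'e' -> vowel (running count: 2)
  Position 5: 'r' -> consonant (running count: 2)
  Position 6: 'a' -> vowel (running count: 3)
  Position 7: 'l' -> consonant (running count: 3)
  Position 8: 'l' -> consonant (running count: 3)
  Position 9: 'i' -> vowel (running count: 4)
Total vowels: 4

4


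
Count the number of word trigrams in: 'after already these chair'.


Word trigrams from [4] words:
  Trigram 1: (after already these)
  Trigram 2: (already these chair)
Total word trigrams: 4 - 2 = 2

2


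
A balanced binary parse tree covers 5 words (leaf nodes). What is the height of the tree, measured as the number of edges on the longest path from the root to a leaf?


In a balanced binary tree with n leaves the deepest leaf is ceil(log2(n)) edges below the root.
log2(5) = 2.3219
ceil(2.3219) = 3
height (edges) = 3

3


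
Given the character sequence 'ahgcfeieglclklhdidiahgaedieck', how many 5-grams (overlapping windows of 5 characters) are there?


String 'ahgcfeieglclklhdidiahgaedieck' has length L = 29.
Number of overlapping n-grams = L - n + 1
Substituting: 29 - 5 + 1 = 25

25


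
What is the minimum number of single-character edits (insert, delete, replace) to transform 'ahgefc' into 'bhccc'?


Building DP table for s1='ahgefc' (len 6) and s2='bhccc' (len 5):
       b  h  c  c  c
    0  1  2  3  4  5
  a 1  1  2  3  4  5
  h 2  2  1  2  3  4
  g 3  3  2  2  3  4
  e 4  4  3  3  3  4
  f 5  5  4  4  4  4
  c 6  6  5  4  4  4
Edit distance = dp[6][5] = 4

4


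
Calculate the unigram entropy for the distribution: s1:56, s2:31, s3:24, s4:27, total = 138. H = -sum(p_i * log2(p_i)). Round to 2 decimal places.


Computing entropy H = -sum(p_i * log2(p_i)):
  s1: p = 56/138 = 0.4058, -p*log2(p) = 0.5280
  s2: p = 31/138 = 0.2246, -p*log2(p) = 0.4839
  s3: p = 24/138 = 0.1739, -p*log2(p) = 0.4389
  s4: p = 27/138 = 0.1957, -p*log2(p) = 0.4605
H = sum of terms = 1.9113
Rounded to 2 decimals: 1.91

1.91


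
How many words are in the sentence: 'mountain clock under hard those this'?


Counting words by splitting on spaces:
  Word 1: 'mountain'
  Word 2: 'clock'
  Word 3: 'under'
  Word 4: 'hard'
  Word 5: 'those'
  Word 6: 'this'
Total words: 6

6


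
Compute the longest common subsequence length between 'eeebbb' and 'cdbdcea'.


DP table for LCS of 'eeebbb' and 'cdbdcea':
       c  d  b  d  c  e  a
    0  0  0  0  0  0  0  0
  e 0  0  0  0  0  0  1  1
  e 0  0  0  0  0  0  1  1
  e 0  0  0  0  0  0  1  1
  b 0  0  0  1  1  1  1  1
  b 0  0  0  1  1  1  1  1
  b 0  0  0  1  1  1  1  1
LCS: 'e'
LCS length = 1

1


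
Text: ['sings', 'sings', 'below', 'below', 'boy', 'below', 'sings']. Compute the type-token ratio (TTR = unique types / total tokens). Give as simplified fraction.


Tokens: 7
Unique types: ('below', 'boy', 'sings') = 3
TTR = 3/7
Already in lowest terms.

3/7


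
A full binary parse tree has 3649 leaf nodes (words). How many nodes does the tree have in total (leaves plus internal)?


Leaf nodes (terminals): 3649
Internal nodes = n - 1 = 3649 - 1 = 3648
Total = leaves + internal = 3649 + 3648 = 7297

7297


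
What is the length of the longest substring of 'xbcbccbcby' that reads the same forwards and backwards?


Scanning 'xbcbccbcby' for palindromic substrings.
Substring at positions 1-8: 'bcbccbcb'.
Check: reverse('bcbccbcb') = 'bcbccbcb' -> palindrome confirmed.
Neighbouring characters ('x' / 'y') break symmetry, so it cannot extend further.
No longer palindromic substring exists; longest length = 8

8


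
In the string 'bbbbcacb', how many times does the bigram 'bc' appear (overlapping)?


Scanning 'bbbbcacb' for bigram 'bc':
  Position 0: 'bb' -> no
  Position 1: 'bb' -> no
  Position 2: 'bb' -> no
  Position 3: 'bc' -> MATCH
  Position 4: 'ca' -> no
  Position 5: 'ac' -> no
  Position 6: 'cb' -> no
Total matches: 1

1


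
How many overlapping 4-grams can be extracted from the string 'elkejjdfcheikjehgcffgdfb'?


String 'elkejjdfcheikjehgcffgdfb' has length L = 24.
Number of overlapping n-grams = L - n + 1
Substituting: 24 - 4 + 1 = 21

21


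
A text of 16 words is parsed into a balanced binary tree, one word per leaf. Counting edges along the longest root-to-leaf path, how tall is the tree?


In a balanced binary tree with n leaves the deepest leaf is ceil(log2(n)) edges below the root.
log2(16) = 4.0000
ceil(4.0000) = 4
height (edges) = 4

4


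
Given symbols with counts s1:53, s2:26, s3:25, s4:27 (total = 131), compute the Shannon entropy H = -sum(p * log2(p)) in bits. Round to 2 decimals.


Computing entropy H = -sum(p_i * log2(p_i)):
  s1: p = 53/131 = 0.4046, -p*log2(p) = 0.5282
  s2: p = 26/131 = 0.1985, -p*log2(p) = 0.4630
  s3: p = 25/131 = 0.1908, -p*log2(p) = 0.4560
  s4: p = 27/131 = 0.2061, -p*log2(p) = 0.4696
H = sum of terms = 1.9168
Rounded to 2 decimals: 1.92

1.92


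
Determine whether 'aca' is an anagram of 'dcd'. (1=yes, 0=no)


Sort characters of 'aca': 'aac'
Sort characters of 'dcd': 'cdd'
Sorted forms differ -> they are NOT anagrams
Result: 0

0


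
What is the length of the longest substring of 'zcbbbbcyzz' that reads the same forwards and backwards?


Scanning 'zcbbbbcyzz' for palindromic substrings.
Substring at positions 1-6: 'cbbbbc'.
Check: reverse('cbbbbc') = 'cbbbbc' -> palindrome confirmed.
Neighbouring characters ('z' / 'y') break symmetry, so it cannot extend further.
No longer palindromic substring exists; longest length = 6

6
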